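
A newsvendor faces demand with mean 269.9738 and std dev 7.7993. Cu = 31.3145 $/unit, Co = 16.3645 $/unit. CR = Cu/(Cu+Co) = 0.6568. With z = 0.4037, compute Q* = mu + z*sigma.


CR = Cu/(Cu+Co) = 31.3145/(31.3145+16.3645) = 0.6568
z = 0.4037
Q* = 269.9738 + 0.4037 * 7.7993 = 273.1224

273.1224 units


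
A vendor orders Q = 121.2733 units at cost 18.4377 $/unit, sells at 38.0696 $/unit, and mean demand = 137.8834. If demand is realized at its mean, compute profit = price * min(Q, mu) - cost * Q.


Sales at mu = min(121.2733, 137.8834) = 121.2733
Revenue = 38.0696 * 121.2733 = 4616.8260
Total cost = 18.4377 * 121.2733 = 2236.0007
Profit = 4616.8260 - 2236.0007 = 2380.8253

2380.8253 $


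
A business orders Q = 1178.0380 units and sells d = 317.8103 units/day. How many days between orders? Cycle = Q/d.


Cycle = 1178.0380 / 317.8103 = 3.7067

3.7067 days


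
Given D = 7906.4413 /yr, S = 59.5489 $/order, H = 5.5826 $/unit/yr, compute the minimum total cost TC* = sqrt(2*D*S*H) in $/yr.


2*D*S*H = 5256798.1502
TC* = sqrt(5256798.1502) = 2292.7708

2292.7708 $/yr


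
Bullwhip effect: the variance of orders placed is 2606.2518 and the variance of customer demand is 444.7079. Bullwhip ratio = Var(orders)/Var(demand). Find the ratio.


BW = 2606.2518 / 444.7079 = 5.8606

5.8606


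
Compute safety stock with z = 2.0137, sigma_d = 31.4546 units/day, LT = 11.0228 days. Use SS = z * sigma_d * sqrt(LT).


sqrt(LT) = sqrt(11.0228) = 3.3201
SS = 2.0137 * 31.4546 * 3.3201 = 210.2930

210.2930 units


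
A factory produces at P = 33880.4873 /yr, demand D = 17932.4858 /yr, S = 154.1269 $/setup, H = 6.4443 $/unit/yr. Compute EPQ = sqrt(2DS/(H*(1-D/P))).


1 - D/P = 1 - 0.5293 = 0.4707
H*(1-D/P) = 3.0334
2DS = 5527756.8913
EPQ = sqrt(1822286.1111) = 1349.9208

1349.9208 units


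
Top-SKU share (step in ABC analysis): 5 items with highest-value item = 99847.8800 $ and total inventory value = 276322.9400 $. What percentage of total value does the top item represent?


Top item = 99847.8800
Total = 276322.9400
Percentage = 99847.8800 / 276322.9400 * 100 = 36.1345

36.1345%


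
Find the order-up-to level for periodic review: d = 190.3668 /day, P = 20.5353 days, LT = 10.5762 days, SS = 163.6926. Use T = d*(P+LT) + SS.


P + LT = 31.1115
d*(P+LT) = 190.3668 * 31.1115 = 5922.5967
T = 5922.5967 + 163.6926 = 6086.2893

6086.2893 units


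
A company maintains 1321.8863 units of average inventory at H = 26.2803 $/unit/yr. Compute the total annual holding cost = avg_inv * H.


Cost = 1321.8863 * 26.2803 = 34739.5685

34739.5685 $/yr


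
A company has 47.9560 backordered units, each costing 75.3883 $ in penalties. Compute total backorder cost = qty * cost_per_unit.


Total = 47.9560 * 75.3883 = 3615.3213

3615.3213 $


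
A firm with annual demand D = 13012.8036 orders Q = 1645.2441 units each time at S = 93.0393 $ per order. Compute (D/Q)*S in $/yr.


Number of orders = D/Q = 7.9093
Cost = 7.9093 * 93.0393 = 735.8799

735.8799 $/yr


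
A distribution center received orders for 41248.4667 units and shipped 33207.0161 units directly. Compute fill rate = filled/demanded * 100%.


FR = 33207.0161 / 41248.4667 * 100 = 80.5048

80.5048%


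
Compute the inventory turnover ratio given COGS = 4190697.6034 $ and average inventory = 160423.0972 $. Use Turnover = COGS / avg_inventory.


Turnover = 4190697.6034 / 160423.0972 = 26.1228

26.1228


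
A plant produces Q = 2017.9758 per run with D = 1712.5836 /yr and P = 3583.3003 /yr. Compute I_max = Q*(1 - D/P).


D/P = 0.4779
1 - D/P = 0.5221
I_max = 2017.9758 * 0.5221 = 1053.5151

1053.5151 units


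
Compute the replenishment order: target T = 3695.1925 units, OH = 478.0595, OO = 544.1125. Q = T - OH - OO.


Inventory position = OH + OO = 478.0595 + 544.1125 = 1022.1720
Q = 3695.1925 - 1022.1720 = 2673.0205

2673.0205 units


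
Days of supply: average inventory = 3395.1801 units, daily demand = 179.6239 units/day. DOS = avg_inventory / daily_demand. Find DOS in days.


DOS = 3395.1801 / 179.6239 = 18.9016

18.9016 days


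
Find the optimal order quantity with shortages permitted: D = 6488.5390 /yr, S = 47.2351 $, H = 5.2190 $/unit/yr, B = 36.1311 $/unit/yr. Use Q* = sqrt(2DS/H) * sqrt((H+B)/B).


sqrt(2DS/H) = 342.7104
sqrt((H+B)/B) = 1.0698
Q* = 342.7104 * 1.0698 = 366.6274

366.6274 units


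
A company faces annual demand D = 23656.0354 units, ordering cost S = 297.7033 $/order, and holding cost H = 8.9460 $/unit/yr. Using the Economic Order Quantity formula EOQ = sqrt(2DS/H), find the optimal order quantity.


2*D*S = 2 * 23656.0354 * 297.7033 = 14084959.6070
2*D*S/H = 1574442.1649
EOQ = sqrt(1574442.1649) = 1254.7678

1254.7678 units


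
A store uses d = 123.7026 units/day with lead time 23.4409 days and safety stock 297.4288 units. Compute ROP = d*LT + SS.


d*LT = 123.7026 * 23.4409 = 2899.7003
ROP = 2899.7003 + 297.4288 = 3197.1291

3197.1291 units


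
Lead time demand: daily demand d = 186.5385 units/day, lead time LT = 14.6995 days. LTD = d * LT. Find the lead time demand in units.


LTD = 186.5385 * 14.6995 = 2742.0227

2742.0227 units


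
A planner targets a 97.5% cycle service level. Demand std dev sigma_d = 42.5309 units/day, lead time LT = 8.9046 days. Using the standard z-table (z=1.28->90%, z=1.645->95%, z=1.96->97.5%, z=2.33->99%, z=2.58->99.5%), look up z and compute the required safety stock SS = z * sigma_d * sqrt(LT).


From the table, SL = 97.5% corresponds to z = 1.96
sqrt(LT) = sqrt(8.9046) = 2.9841
SS = 1.96 * 42.5309 * 2.9841 = 248.7527

248.7527 units


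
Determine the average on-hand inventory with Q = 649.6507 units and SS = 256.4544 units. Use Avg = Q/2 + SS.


Q/2 = 324.8254
Avg = 324.8254 + 256.4544 = 581.2798

581.2798 units


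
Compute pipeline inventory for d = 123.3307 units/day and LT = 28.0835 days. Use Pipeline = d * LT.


Pipeline = 123.3307 * 28.0835 = 3463.5577

3463.5577 units


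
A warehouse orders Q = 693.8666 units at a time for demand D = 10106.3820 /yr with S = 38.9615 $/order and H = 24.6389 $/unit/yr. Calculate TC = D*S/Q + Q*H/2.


Ordering cost = D*S/Q = 567.4863
Holding cost = Q*H/2 = 8548.0549
TC = 567.4863 + 8548.0549 = 9115.5412

9115.5412 $/yr


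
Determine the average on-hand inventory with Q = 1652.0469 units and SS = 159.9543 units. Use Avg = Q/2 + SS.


Q/2 = 826.0235
Avg = 826.0235 + 159.9543 = 985.9778

985.9778 units


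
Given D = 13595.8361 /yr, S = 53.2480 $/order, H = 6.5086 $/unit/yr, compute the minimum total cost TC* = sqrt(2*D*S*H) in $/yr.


2*D*S*H = 9423816.0071
TC* = sqrt(9423816.0071) = 3069.8234

3069.8234 $/yr


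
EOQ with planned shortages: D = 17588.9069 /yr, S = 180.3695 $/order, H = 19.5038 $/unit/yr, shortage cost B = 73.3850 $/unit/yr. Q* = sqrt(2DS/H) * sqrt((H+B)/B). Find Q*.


sqrt(2DS/H) = 570.3696
sqrt((H+B)/B) = 1.1251
Q* = 570.3696 * 1.1251 = 641.7035

641.7035 units


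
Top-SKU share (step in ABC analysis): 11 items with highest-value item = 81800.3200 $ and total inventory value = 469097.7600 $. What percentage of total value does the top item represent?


Top item = 81800.3200
Total = 469097.7600
Percentage = 81800.3200 / 469097.7600 * 100 = 17.4378

17.4378%


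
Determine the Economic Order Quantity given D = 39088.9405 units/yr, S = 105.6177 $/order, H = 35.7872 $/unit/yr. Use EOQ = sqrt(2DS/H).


2*D*S = 2 * 39088.9405 * 105.6177 = 8256967.9821
2*D*S/H = 230724.0573
EOQ = sqrt(230724.0573) = 480.3374

480.3374 units


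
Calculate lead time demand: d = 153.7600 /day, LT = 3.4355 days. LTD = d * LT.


LTD = 153.7600 * 3.4355 = 528.2425

528.2425 units


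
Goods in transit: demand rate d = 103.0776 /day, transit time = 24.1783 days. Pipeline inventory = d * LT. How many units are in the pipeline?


Pipeline = 103.0776 * 24.1783 = 2492.2411

2492.2411 units


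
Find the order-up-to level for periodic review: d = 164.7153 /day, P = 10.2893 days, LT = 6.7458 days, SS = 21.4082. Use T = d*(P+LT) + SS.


P + LT = 17.0351
d*(P+LT) = 164.7153 * 17.0351 = 2805.9416
T = 2805.9416 + 21.4082 = 2827.3498

2827.3498 units


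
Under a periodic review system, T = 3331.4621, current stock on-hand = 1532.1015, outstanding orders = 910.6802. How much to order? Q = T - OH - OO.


Inventory position = OH + OO = 1532.1015 + 910.6802 = 2442.7817
Q = 3331.4621 - 2442.7817 = 888.6804

888.6804 units


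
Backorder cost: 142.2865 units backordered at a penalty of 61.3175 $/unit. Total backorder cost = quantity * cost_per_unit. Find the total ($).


Total = 142.2865 * 61.3175 = 8724.6525

8724.6525 $


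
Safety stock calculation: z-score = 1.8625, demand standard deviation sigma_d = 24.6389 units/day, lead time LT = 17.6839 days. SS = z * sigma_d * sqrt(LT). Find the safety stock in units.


sqrt(LT) = sqrt(17.6839) = 4.2052
SS = 1.8625 * 24.6389 * 4.2052 = 192.9775

192.9775 units


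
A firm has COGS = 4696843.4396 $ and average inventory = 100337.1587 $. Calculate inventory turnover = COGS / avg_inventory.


Turnover = 4696843.4396 / 100337.1587 = 46.8106

46.8106


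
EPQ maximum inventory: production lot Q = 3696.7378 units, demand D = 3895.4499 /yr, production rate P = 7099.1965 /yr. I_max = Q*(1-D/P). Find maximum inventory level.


D/P = 0.5487
1 - D/P = 0.4513
I_max = 3696.7378 * 0.4513 = 1668.2749

1668.2749 units


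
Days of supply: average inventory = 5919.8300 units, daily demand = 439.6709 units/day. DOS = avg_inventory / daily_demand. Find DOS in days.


DOS = 5919.8300 / 439.6709 = 13.4642

13.4642 days


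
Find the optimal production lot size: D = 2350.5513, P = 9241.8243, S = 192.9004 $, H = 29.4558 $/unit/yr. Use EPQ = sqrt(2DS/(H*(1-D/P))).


1 - D/P = 1 - 0.2543 = 0.7457
H*(1-D/P) = 21.9641
2DS = 906844.5720
EPQ = sqrt(41287.6618) = 203.1937

203.1937 units


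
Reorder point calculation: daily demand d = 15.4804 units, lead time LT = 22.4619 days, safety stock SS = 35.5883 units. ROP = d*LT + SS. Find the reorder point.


d*LT = 15.4804 * 22.4619 = 347.7192
ROP = 347.7192 + 35.5883 = 383.3075

383.3075 units


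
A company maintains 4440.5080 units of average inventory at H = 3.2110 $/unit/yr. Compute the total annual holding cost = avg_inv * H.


Cost = 4440.5080 * 3.2110 = 14258.4712

14258.4712 $/yr


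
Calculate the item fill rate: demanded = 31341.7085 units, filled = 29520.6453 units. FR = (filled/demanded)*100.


FR = 29520.6453 / 31341.7085 * 100 = 94.1896

94.1896%


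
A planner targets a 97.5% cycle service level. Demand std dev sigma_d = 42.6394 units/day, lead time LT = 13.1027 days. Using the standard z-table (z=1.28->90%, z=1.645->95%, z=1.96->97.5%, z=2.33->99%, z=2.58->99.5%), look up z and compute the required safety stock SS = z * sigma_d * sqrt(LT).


From the table, SL = 97.5% corresponds to z = 1.96
sqrt(LT) = sqrt(13.1027) = 3.6198
SS = 1.96 * 42.6394 * 3.6198 = 302.5154

302.5154 units


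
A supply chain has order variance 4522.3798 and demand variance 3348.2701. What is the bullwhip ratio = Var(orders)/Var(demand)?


BW = 4522.3798 / 3348.2701 = 1.3507

1.3507


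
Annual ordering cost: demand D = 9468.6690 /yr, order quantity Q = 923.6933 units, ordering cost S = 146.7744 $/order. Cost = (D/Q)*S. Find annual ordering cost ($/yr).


Number of orders = D/Q = 10.2509
Cost = 10.2509 * 146.7744 = 1504.5667

1504.5667 $/yr


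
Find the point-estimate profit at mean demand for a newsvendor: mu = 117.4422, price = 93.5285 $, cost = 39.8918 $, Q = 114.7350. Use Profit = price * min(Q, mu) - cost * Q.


Sales at mu = min(114.7350, 117.4422) = 114.7350
Revenue = 93.5285 * 114.7350 = 10730.9924
Total cost = 39.8918 * 114.7350 = 4576.9857
Profit = 10730.9924 - 4576.9857 = 6154.0068

6154.0068 $


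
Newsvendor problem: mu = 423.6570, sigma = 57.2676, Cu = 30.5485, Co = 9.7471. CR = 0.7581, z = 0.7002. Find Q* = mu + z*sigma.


CR = Cu/(Cu+Co) = 30.5485/(30.5485+9.7471) = 0.7581
z = 0.7002
Q* = 423.6570 + 0.7002 * 57.2676 = 463.7558

463.7558 units


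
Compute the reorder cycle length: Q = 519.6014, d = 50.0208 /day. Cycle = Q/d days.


Cycle = 519.6014 / 50.0208 = 10.3877

10.3877 days


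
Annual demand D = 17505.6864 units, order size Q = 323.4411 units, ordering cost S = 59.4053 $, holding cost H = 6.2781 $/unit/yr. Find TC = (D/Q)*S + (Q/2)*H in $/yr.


Ordering cost = D*S/Q = 3215.2084
Holding cost = Q*H/2 = 1015.2978
TC = 3215.2084 + 1015.2978 = 4230.5062

4230.5062 $/yr


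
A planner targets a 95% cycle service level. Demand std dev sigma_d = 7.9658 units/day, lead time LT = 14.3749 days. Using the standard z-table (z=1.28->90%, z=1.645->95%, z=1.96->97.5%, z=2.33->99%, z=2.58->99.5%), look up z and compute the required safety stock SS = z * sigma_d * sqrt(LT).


From the table, SL = 95% corresponds to z = 1.645
sqrt(LT) = sqrt(14.3749) = 3.7914
SS = 1.645 * 7.9658 * 3.7914 = 49.6818

49.6818 units


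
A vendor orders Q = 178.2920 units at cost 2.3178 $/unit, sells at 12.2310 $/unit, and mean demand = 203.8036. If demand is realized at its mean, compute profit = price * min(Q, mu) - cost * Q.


Sales at mu = min(178.2920, 203.8036) = 178.2920
Revenue = 12.2310 * 178.2920 = 2180.6895
Total cost = 2.3178 * 178.2920 = 413.2452
Profit = 2180.6895 - 413.2452 = 1767.4443

1767.4443 $


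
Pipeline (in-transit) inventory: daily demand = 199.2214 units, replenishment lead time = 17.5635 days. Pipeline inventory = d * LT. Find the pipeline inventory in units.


Pipeline = 199.2214 * 17.5635 = 3499.0251

3499.0251 units


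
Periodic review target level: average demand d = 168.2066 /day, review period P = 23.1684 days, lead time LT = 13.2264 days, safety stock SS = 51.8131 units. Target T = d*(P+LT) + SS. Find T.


P + LT = 36.3948
d*(P+LT) = 168.2066 * 36.3948 = 6121.8456
T = 6121.8456 + 51.8131 = 6173.6587

6173.6587 units


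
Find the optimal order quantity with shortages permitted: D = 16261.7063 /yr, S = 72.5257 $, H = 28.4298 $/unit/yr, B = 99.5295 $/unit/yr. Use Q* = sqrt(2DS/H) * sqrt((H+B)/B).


sqrt(2DS/H) = 288.0429
sqrt((H+B)/B) = 1.1339
Q* = 288.0429 * 1.1339 = 326.6007

326.6007 units


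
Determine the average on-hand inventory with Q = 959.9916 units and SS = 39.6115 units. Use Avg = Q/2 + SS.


Q/2 = 479.9958
Avg = 479.9958 + 39.6115 = 519.6073

519.6073 units


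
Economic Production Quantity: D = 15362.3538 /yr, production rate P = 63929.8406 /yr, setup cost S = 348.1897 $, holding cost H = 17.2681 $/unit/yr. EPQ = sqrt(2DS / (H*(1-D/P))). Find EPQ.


1 - D/P = 1 - 0.2403 = 0.7597
H*(1-D/P) = 13.1186
2DS = 10698026.7218
EPQ = sqrt(815487.1351) = 903.0433

903.0433 units


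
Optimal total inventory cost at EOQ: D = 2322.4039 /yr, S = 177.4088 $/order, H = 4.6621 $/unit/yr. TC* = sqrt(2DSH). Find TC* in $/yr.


2*D*S*H = 3841709.2281
TC* = sqrt(3841709.2281) = 1960.0279

1960.0279 $/yr


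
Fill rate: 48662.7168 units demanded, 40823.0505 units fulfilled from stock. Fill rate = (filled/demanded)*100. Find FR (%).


FR = 40823.0505 / 48662.7168 * 100 = 83.8898

83.8898%


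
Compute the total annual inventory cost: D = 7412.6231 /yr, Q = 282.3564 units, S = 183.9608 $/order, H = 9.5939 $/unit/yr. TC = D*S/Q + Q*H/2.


Ordering cost = D*S/Q = 4829.4711
Holding cost = Q*H/2 = 1354.4495
TC = 4829.4711 + 1354.4495 = 6183.9206

6183.9206 $/yr


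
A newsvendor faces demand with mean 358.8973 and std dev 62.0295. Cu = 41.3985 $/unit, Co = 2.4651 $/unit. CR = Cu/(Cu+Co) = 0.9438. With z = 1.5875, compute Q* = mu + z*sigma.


CR = Cu/(Cu+Co) = 41.3985/(41.3985+2.4651) = 0.9438
z = 1.5875
Q* = 358.8973 + 1.5875 * 62.0295 = 457.3691

457.3691 units


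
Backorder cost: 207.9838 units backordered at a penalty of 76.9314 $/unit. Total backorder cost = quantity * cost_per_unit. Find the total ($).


Total = 207.9838 * 76.9314 = 16000.4849

16000.4849 $


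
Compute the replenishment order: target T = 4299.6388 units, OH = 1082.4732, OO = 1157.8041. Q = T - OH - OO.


Inventory position = OH + OO = 1082.4732 + 1157.8041 = 2240.2773
Q = 4299.6388 - 2240.2773 = 2059.3615

2059.3615 units


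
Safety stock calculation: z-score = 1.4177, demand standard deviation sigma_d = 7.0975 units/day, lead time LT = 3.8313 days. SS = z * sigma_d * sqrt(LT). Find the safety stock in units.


sqrt(LT) = sqrt(3.8313) = 1.9574
SS = 1.4177 * 7.0975 * 1.9574 = 19.6953

19.6953 units


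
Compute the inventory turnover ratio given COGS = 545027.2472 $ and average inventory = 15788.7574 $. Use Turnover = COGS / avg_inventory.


Turnover = 545027.2472 / 15788.7574 = 34.5200

34.5200


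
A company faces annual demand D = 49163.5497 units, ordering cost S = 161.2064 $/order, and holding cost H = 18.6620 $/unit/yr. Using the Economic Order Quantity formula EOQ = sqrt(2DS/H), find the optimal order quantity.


2*D*S = 2 * 49163.5497 * 161.2064 = 15850957.7167
2*D*S/H = 849370.7918
EOQ = sqrt(849370.7918) = 921.6131

921.6131 units


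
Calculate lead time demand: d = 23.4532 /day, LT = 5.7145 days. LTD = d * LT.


LTD = 23.4532 * 5.7145 = 134.0233

134.0233 units


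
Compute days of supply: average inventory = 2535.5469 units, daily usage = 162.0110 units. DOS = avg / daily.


DOS = 2535.5469 / 162.0110 = 15.6505

15.6505 days


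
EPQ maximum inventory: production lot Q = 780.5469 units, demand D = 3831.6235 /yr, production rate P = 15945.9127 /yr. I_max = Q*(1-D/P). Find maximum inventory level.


D/P = 0.2403
1 - D/P = 0.7597
I_max = 780.5469 * 0.7597 = 592.9903

592.9903 units


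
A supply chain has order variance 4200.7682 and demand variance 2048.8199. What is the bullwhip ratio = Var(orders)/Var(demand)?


BW = 4200.7682 / 2048.8199 = 2.0503

2.0503


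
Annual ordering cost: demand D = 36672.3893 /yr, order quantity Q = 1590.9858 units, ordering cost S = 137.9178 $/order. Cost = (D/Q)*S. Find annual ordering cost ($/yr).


Number of orders = D/Q = 23.0501
Cost = 23.0501 * 137.9178 = 3179.0197

3179.0197 $/yr


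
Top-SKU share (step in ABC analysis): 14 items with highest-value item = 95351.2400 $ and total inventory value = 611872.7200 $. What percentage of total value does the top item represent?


Top item = 95351.2400
Total = 611872.7200
Percentage = 95351.2400 / 611872.7200 * 100 = 15.5835

15.5835%


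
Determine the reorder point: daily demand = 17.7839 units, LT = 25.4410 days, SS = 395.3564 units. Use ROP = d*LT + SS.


d*LT = 17.7839 * 25.4410 = 452.4402
ROP = 452.4402 + 395.3564 = 847.7966

847.7966 units


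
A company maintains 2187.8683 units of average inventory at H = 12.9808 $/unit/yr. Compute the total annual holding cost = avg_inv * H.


Cost = 2187.8683 * 12.9808 = 28400.2808

28400.2808 $/yr


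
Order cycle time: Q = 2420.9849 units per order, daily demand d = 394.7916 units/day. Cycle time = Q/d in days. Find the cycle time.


Cycle = 2420.9849 / 394.7916 = 6.1323

6.1323 days


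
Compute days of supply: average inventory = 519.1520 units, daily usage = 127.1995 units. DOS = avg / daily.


DOS = 519.1520 / 127.1995 = 4.0814

4.0814 days


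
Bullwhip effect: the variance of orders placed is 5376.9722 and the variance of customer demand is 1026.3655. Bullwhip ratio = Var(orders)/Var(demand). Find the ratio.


BW = 5376.9722 / 1026.3655 = 5.2388

5.2388


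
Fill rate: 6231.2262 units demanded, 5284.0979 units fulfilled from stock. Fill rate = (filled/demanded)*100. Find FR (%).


FR = 5284.0979 / 6231.2262 * 100 = 84.8003

84.8003%


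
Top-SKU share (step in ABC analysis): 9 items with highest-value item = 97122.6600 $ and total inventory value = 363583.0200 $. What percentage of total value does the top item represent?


Top item = 97122.6600
Total = 363583.0200
Percentage = 97122.6600 / 363583.0200 * 100 = 26.7127

26.7127%


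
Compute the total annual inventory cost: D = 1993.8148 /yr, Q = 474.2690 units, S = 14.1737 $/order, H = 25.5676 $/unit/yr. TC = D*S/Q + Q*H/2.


Ordering cost = D*S/Q = 59.5859
Holding cost = Q*H/2 = 6062.9600
TC = 59.5859 + 6062.9600 = 6122.5459

6122.5459 $/yr


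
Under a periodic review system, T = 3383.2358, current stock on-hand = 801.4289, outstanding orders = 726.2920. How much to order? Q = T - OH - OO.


Inventory position = OH + OO = 801.4289 + 726.2920 = 1527.7209
Q = 3383.2358 - 1527.7209 = 1855.5149

1855.5149 units


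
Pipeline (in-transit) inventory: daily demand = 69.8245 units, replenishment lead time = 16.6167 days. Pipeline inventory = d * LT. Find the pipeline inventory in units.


Pipeline = 69.8245 * 16.6167 = 1160.2528

1160.2528 units


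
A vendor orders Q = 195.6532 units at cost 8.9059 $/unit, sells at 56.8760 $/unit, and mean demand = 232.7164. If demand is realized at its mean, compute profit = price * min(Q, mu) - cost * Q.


Sales at mu = min(195.6532, 232.7164) = 195.6532
Revenue = 56.8760 * 195.6532 = 11127.9714
Total cost = 8.9059 * 195.6532 = 1742.4678
Profit = 11127.9714 - 1742.4678 = 9385.5036

9385.5036 $


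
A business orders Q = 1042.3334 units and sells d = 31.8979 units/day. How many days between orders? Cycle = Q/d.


Cycle = 1042.3334 / 31.8979 = 32.6772

32.6772 days


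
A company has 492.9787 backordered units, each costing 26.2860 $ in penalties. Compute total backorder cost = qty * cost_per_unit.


Total = 492.9787 * 26.2860 = 12958.4381

12958.4381 $


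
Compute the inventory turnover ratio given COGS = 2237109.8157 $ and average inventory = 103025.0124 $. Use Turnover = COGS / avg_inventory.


Turnover = 2237109.8157 / 103025.0124 = 21.7142

21.7142


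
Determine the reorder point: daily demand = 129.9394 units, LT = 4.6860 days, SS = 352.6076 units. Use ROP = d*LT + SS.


d*LT = 129.9394 * 4.6860 = 608.8960
ROP = 608.8960 + 352.6076 = 961.5036

961.5036 units


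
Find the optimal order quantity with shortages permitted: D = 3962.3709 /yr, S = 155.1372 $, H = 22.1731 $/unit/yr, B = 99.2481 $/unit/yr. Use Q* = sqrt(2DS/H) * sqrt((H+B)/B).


sqrt(2DS/H) = 235.4709
sqrt((H+B)/B) = 1.1061
Q* = 235.4709 * 1.1061 = 260.4495

260.4495 units


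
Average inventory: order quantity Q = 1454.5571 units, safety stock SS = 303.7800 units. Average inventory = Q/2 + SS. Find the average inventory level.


Q/2 = 727.2785
Avg = 727.2785 + 303.7800 = 1031.0585

1031.0585 units


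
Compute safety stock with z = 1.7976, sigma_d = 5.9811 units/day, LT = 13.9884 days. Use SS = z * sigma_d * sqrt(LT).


sqrt(LT) = sqrt(13.9884) = 3.7401
SS = 1.7976 * 5.9811 * 3.7401 = 40.2122

40.2122 units


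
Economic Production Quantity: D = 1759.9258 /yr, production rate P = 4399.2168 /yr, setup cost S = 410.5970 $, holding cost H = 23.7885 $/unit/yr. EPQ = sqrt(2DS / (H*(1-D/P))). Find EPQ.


1 - D/P = 1 - 0.4001 = 0.5999
H*(1-D/P) = 14.2718
2DS = 1445240.5074
EPQ = sqrt(101265.4171) = 318.2223

318.2223 units


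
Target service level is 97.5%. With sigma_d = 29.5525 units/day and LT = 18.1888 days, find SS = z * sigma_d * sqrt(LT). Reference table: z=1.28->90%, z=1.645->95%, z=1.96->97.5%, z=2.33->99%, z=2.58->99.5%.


From the table, SL = 97.5% corresponds to z = 1.96
sqrt(LT) = sqrt(18.1888) = 4.2648
SS = 1.96 * 29.5525 * 4.2648 = 247.0315

247.0315 units


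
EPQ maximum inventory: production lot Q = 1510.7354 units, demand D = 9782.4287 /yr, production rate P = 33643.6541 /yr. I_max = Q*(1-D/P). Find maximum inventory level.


D/P = 0.2908
1 - D/P = 0.7092
I_max = 1510.7354 * 0.7092 = 1071.4650

1071.4650 units


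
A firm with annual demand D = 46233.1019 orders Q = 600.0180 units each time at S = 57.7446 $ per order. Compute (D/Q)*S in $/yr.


Number of orders = D/Q = 77.0529
Cost = 77.0529 * 57.7446 = 4449.3865

4449.3865 $/yr


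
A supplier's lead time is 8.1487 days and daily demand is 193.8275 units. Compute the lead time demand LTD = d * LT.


LTD = 193.8275 * 8.1487 = 1579.4421

1579.4421 units


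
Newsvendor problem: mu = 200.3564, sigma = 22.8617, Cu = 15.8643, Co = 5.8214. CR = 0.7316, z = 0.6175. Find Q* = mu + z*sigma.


CR = Cu/(Cu+Co) = 15.8643/(15.8643+5.8214) = 0.7316
z = 0.6175
Q* = 200.3564 + 0.6175 * 22.8617 = 214.4735

214.4735 units


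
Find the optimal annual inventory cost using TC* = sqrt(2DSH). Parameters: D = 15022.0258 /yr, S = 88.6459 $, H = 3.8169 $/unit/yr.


2*D*S*H = 10165481.0419
TC* = sqrt(10165481.0419) = 3188.3352

3188.3352 $/yr


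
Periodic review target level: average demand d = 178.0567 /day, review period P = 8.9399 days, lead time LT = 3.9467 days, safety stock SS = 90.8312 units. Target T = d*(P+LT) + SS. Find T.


P + LT = 12.8866
d*(P+LT) = 178.0567 * 12.8866 = 2294.5455
T = 2294.5455 + 90.8312 = 2385.3767

2385.3767 units


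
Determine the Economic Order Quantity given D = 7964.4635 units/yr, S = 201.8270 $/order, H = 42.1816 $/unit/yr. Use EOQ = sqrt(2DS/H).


2*D*S = 2 * 7964.4635 * 201.8270 = 3214887.5496
2*D*S/H = 76215.4008
EOQ = sqrt(76215.4008) = 276.0714

276.0714 units


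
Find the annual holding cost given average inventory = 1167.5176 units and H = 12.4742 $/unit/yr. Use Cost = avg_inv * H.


Cost = 1167.5176 * 12.4742 = 14563.8480

14563.8480 $/yr


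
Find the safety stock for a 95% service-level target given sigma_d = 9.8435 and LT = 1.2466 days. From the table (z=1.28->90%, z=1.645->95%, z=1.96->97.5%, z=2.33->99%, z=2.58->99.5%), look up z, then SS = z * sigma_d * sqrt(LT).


From the table, SL = 95% corresponds to z = 1.645
sqrt(LT) = sqrt(1.2466) = 1.1165
SS = 1.645 * 9.8435 * 1.1165 = 18.0792

18.0792 units


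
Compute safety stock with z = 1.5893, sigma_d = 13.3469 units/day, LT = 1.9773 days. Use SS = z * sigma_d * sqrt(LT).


sqrt(LT) = sqrt(1.9773) = 1.4062
SS = 1.5893 * 13.3469 * 1.4062 = 29.8279

29.8279 units


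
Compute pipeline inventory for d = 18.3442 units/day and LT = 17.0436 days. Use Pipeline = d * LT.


Pipeline = 18.3442 * 17.0436 = 312.6512

312.6512 units


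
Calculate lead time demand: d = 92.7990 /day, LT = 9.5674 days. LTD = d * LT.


LTD = 92.7990 * 9.5674 = 887.8452

887.8452 units


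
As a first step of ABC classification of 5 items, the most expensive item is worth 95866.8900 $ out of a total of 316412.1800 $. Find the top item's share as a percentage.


Top item = 95866.8900
Total = 316412.1800
Percentage = 95866.8900 / 316412.1800 * 100 = 30.2981

30.2981%


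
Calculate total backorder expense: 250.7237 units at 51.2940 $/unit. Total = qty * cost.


Total = 250.7237 * 51.2940 = 12860.6215

12860.6215 $


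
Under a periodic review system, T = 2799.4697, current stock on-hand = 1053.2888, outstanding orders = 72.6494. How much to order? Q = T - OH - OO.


Inventory position = OH + OO = 1053.2888 + 72.6494 = 1125.9382
Q = 2799.4697 - 1125.9382 = 1673.5315

1673.5315 units


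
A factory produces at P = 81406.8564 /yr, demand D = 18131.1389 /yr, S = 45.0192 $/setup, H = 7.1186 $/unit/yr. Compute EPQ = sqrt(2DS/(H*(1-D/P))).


1 - D/P = 1 - 0.2227 = 0.7773
H*(1-D/P) = 5.5331
2DS = 1632498.7367
EPQ = sqrt(295040.8629) = 543.1766

543.1766 units


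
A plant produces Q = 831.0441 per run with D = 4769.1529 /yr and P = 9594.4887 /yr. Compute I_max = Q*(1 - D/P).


D/P = 0.4971
1 - D/P = 0.5029
I_max = 831.0441 * 0.5029 = 417.9552

417.9552 units


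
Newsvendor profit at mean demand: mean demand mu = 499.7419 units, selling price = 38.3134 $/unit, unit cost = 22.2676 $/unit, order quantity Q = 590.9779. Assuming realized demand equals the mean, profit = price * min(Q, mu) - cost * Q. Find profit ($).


Sales at mu = min(590.9779, 499.7419) = 499.7419
Revenue = 38.3134 * 499.7419 = 19146.8113
Total cost = 22.2676 * 590.9779 = 13159.6595
Profit = 19146.8113 - 13159.6595 = 5987.1518

5987.1518 $


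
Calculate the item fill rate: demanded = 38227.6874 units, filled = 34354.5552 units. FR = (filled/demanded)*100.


FR = 34354.5552 / 38227.6874 * 100 = 89.8683

89.8683%


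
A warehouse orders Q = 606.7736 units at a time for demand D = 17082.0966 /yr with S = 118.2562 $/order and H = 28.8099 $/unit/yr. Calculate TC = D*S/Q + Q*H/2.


Ordering cost = D*S/Q = 3329.1887
Holding cost = Q*H/2 = 8740.5434
TC = 3329.1887 + 8740.5434 = 12069.7321

12069.7321 $/yr


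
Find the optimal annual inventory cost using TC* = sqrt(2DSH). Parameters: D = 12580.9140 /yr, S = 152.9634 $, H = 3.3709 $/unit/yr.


2*D*S*H = 12974050.5798
TC* = sqrt(12974050.5798) = 3601.9509

3601.9509 $/yr


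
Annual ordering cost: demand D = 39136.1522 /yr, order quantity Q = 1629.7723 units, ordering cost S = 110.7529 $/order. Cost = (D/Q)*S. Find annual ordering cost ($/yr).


Number of orders = D/Q = 24.0133
Cost = 24.0133 * 110.7529 = 2659.5386

2659.5386 $/yr


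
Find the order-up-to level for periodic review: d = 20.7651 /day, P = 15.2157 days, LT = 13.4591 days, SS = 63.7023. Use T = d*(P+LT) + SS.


P + LT = 28.6748
d*(P+LT) = 20.7651 * 28.6748 = 595.4351
T = 595.4351 + 63.7023 = 659.1374

659.1374 units


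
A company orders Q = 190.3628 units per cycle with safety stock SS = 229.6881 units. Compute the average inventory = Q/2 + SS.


Q/2 = 95.1814
Avg = 95.1814 + 229.6881 = 324.8695

324.8695 units


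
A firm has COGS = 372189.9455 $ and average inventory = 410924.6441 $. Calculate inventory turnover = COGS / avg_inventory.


Turnover = 372189.9455 / 410924.6441 = 0.9057

0.9057


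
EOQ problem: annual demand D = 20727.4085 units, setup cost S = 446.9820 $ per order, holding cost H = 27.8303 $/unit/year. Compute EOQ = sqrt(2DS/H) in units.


2*D*S = 2 * 20727.4085 * 446.9820 = 18529557.0123
2*D*S/H = 665805.1481
EOQ = sqrt(665805.1481) = 815.9688

815.9688 units


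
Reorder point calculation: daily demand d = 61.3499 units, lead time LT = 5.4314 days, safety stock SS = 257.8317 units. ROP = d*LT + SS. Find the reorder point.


d*LT = 61.3499 * 5.4314 = 333.2158
ROP = 333.2158 + 257.8317 = 591.0475

591.0475 units


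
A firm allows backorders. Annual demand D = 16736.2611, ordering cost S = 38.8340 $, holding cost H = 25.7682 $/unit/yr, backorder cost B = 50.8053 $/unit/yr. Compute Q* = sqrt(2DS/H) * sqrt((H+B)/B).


sqrt(2DS/H) = 224.5992
sqrt((H+B)/B) = 1.2277
Q* = 224.5992 * 1.2277 = 275.7357

275.7357 units


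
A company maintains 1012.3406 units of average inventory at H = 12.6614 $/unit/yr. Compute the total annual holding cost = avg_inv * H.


Cost = 1012.3406 * 12.6614 = 12817.6493

12817.6493 $/yr


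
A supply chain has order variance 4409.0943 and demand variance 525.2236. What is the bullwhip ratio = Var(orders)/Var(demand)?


BW = 4409.0943 / 525.2236 = 8.3947

8.3947


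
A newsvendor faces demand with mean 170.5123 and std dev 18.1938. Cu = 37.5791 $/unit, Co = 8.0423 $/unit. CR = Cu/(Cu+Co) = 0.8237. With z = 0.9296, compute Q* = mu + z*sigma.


CR = Cu/(Cu+Co) = 37.5791/(37.5791+8.0423) = 0.8237
z = 0.9296
Q* = 170.5123 + 0.9296 * 18.1938 = 187.4253

187.4253 units


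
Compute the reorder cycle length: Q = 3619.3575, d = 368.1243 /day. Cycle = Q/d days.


Cycle = 3619.3575 / 368.1243 = 9.8319

9.8319 days


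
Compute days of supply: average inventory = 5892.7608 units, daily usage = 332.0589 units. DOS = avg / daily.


DOS = 5892.7608 / 332.0589 = 17.7461

17.7461 days


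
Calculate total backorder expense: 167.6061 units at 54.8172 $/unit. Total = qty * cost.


Total = 167.6061 * 54.8172 = 9187.6971

9187.6971 $


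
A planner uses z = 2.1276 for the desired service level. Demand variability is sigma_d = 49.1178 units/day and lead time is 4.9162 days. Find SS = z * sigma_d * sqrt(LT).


sqrt(LT) = sqrt(4.9162) = 2.2173
SS = 2.1276 * 49.1178 * 2.2173 = 231.7094

231.7094 units


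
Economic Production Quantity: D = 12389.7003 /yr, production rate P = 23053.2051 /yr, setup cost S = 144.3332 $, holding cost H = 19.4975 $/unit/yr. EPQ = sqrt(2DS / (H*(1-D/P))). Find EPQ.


1 - D/P = 1 - 0.5374 = 0.4626
H*(1-D/P) = 9.0188
2DS = 3576490.1827
EPQ = sqrt(396560.5001) = 629.7305

629.7305 units


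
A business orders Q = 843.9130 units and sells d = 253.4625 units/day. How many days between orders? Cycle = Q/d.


Cycle = 843.9130 / 253.4625 = 3.3295

3.3295 days


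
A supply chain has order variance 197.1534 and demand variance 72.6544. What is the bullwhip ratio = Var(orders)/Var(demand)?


BW = 197.1534 / 72.6544 = 2.7136

2.7136


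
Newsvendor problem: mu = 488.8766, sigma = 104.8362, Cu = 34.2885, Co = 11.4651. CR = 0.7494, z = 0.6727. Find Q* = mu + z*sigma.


CR = Cu/(Cu+Co) = 34.2885/(34.2885+11.4651) = 0.7494
z = 0.6727
Q* = 488.8766 + 0.6727 * 104.8362 = 559.3999

559.3999 units


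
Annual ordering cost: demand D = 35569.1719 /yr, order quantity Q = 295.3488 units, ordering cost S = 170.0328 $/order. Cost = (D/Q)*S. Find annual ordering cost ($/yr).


Number of orders = D/Q = 120.4311
Cost = 120.4311 * 170.0328 = 20477.2320

20477.2320 $/yr


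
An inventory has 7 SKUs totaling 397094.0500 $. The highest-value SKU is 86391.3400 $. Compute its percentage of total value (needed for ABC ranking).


Top item = 86391.3400
Total = 397094.0500
Percentage = 86391.3400 / 397094.0500 * 100 = 21.7559

21.7559%


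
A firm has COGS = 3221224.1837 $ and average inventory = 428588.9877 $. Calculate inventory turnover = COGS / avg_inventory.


Turnover = 3221224.1837 / 428588.9877 = 7.5159

7.5159


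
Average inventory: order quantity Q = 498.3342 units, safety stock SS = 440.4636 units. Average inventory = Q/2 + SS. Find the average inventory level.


Q/2 = 249.1671
Avg = 249.1671 + 440.4636 = 689.6307

689.6307 units


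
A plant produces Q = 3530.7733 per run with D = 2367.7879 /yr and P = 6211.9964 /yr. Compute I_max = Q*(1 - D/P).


D/P = 0.3812
1 - D/P = 0.6188
I_max = 3530.7733 * 0.6188 = 2184.9705

2184.9705 units


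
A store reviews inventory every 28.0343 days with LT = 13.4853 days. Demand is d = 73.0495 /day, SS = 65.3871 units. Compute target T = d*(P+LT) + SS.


P + LT = 41.5196
d*(P+LT) = 73.0495 * 41.5196 = 3032.9860
T = 3032.9860 + 65.3871 = 3098.3731

3098.3731 units


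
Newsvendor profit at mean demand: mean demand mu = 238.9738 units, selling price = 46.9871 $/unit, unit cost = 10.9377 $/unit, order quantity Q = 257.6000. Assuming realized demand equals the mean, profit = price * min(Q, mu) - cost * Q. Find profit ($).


Sales at mu = min(257.6000, 238.9738) = 238.9738
Revenue = 46.9871 * 238.9738 = 11228.6858
Total cost = 10.9377 * 257.6000 = 2817.5515
Profit = 11228.6858 - 2817.5515 = 8411.1343

8411.1343 $


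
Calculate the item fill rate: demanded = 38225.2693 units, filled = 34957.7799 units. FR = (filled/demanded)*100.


FR = 34957.7799 / 38225.2693 * 100 = 91.4520

91.4520%


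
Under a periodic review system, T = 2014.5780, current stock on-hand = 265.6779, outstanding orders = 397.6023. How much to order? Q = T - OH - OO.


Inventory position = OH + OO = 265.6779 + 397.6023 = 663.2802
Q = 2014.5780 - 663.2802 = 1351.2978

1351.2978 units


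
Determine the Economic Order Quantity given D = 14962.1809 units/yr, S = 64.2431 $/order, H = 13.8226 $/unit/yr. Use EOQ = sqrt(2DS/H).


2*D*S = 2 * 14962.1809 * 64.2431 = 1922433.7676
2*D*S/H = 139079.0276
EOQ = sqrt(139079.0276) = 372.9330

372.9330 units


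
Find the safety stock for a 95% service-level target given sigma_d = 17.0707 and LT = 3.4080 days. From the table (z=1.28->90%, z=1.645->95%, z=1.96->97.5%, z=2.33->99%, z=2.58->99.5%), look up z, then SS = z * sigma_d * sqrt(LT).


From the table, SL = 95% corresponds to z = 1.645
sqrt(LT) = sqrt(3.4080) = 1.8461
SS = 1.645 * 17.0707 * 1.8461 = 51.8402

51.8402 units


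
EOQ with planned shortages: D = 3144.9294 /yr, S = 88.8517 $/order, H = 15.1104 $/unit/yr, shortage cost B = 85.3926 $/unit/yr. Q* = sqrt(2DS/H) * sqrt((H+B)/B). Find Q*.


sqrt(2DS/H) = 192.3160
sqrt((H+B)/B) = 1.0849
Q* = 192.3160 * 1.0849 = 208.6386

208.6386 units


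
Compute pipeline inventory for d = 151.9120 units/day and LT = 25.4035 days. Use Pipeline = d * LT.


Pipeline = 151.9120 * 25.4035 = 3859.0965

3859.0965 units


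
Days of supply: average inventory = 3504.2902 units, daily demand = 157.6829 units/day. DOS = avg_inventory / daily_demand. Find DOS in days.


DOS = 3504.2902 / 157.6829 = 22.2237

22.2237 days


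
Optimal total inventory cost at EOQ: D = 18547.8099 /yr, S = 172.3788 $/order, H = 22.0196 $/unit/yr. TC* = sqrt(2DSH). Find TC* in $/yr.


2*D*S*H = 140804297.5495
TC* = sqrt(140804297.5495) = 11866.0987

11866.0987 $/yr


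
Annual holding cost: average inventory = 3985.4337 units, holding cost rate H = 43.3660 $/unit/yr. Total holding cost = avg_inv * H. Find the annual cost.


Cost = 3985.4337 * 43.3660 = 172832.3178

172832.3178 $/yr


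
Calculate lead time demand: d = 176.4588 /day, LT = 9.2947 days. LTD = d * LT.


LTD = 176.4588 * 9.2947 = 1640.1316

1640.1316 units


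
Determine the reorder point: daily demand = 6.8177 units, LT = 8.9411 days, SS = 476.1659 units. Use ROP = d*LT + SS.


d*LT = 6.8177 * 8.9411 = 60.9577
ROP = 60.9577 + 476.1659 = 537.1236

537.1236 units


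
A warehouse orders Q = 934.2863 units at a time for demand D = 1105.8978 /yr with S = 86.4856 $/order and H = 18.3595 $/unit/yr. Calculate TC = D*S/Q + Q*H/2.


Ordering cost = D*S/Q = 102.3714
Holding cost = Q*H/2 = 8576.5147
TC = 102.3714 + 8576.5147 = 8678.8861

8678.8861 $/yr


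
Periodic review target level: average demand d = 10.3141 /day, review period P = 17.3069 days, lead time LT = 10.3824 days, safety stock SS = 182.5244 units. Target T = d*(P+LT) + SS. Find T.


P + LT = 27.6893
d*(P+LT) = 10.3141 * 27.6893 = 285.5902
T = 285.5902 + 182.5244 = 468.1146

468.1146 units


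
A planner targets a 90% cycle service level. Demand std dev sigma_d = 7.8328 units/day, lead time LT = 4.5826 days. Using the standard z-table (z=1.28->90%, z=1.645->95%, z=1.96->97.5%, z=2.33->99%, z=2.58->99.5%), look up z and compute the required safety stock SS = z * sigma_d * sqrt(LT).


From the table, SL = 90% corresponds to z = 1.28
sqrt(LT) = sqrt(4.5826) = 2.1407
SS = 1.28 * 7.8328 * 2.1407 = 21.4626

21.4626 units


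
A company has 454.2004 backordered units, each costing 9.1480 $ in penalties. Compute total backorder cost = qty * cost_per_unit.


Total = 454.2004 * 9.1480 = 4155.0253

4155.0253 $


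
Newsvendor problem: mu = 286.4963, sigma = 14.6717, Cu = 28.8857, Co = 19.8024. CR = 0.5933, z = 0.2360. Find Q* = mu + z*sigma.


CR = Cu/(Cu+Co) = 28.8857/(28.8857+19.8024) = 0.5933
z = 0.2360
Q* = 286.4963 + 0.2360 * 14.6717 = 289.9588

289.9588 units


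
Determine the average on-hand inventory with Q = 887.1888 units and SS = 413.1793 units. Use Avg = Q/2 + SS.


Q/2 = 443.5944
Avg = 443.5944 + 413.1793 = 856.7737

856.7737 units


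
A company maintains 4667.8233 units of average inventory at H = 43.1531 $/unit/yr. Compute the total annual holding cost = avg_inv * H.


Cost = 4667.8233 * 43.1531 = 201431.0456

201431.0456 $/yr


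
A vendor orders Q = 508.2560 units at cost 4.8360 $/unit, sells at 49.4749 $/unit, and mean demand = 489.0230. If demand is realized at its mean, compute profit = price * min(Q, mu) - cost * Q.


Sales at mu = min(508.2560, 489.0230) = 489.0230
Revenue = 49.4749 * 489.0230 = 24194.3640
Total cost = 4.8360 * 508.2560 = 2457.9260
Profit = 24194.3640 - 2457.9260 = 21736.4380

21736.4380 $


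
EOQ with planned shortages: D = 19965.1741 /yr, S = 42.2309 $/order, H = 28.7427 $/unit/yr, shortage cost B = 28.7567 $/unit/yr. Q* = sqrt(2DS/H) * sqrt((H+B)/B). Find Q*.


sqrt(2DS/H) = 242.2161
sqrt((H+B)/B) = 1.4140
Q* = 242.2161 * 1.4140 = 342.5035

342.5035 units
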